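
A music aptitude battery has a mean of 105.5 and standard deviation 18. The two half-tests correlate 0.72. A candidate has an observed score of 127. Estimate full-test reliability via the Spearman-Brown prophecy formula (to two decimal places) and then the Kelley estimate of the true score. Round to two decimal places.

Spearman-Brown: ρ = 2r/(1 + r) = 2(0.72)/(1 + 0.72) = 1.440/1.72 = 0.8372 → 0.84
T̂ = ρX + (1 − ρ)μ
  = 0.84 × 127 + 0.16 × 105.5
  = 106.68 + 16.880
  = 123.560
  ≈ 123.56

123.56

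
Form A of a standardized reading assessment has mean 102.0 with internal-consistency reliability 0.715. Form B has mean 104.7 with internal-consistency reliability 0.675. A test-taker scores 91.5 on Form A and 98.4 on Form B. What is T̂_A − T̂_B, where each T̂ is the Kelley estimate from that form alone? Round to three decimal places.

T̂_A = 0.715(91.5) + 0.285(102.0) = 94.49250
T̂_B = 0.675(98.4) + 0.325(104.7) = 100.44750
T̂_A − T̂_B = -5.95500

-5.955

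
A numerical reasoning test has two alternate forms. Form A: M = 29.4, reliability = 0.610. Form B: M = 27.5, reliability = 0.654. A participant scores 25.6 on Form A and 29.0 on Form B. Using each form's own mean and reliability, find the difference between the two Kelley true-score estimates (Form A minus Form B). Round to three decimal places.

-1.399

T̂_A = 0.610(25.6) + 0.390(29.4) = 27.08200
T̂_B = 0.654(29.0) + 0.346(27.5) = 28.48100
T̂_A − T̂_B = -1.39900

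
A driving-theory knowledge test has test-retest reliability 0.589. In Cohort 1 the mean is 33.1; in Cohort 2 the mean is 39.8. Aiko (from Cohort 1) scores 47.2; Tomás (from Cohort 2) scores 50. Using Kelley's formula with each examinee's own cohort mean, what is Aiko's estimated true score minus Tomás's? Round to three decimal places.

T̂_Aiko = 0.589(47.2) + 0.411(33.1) = 41.40490
T̂_Tomás = 0.589(50) + 0.411(39.8) = 45.80780
Difference = 41.40490 − 45.80780 = -4.40290

-4.403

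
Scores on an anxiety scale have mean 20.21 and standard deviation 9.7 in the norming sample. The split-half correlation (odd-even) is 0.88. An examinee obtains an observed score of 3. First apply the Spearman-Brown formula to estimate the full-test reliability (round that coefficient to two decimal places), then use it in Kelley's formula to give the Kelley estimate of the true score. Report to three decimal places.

Spearman-Brown: ρ = 2r/(1 + r) = 2(0.88)/(1 + 0.88) = 1.760/1.88 = 0.9362 → 0.94
T̂ = 0.94(3) + 0.06(20.21) = 2.82 + 1.2126 = 4.0326 → 4.033

4.033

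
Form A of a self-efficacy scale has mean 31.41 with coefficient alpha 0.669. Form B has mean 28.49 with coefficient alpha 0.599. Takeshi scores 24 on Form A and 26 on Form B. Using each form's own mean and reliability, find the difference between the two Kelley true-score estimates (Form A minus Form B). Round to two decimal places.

T̂_A = 0.669(24) + 0.331(31.41) = 26.4527
T̂_B = 0.599(26) + 0.401(28.49) = 26.9985
T̂_A − T̂_B = -0.5458

-0.55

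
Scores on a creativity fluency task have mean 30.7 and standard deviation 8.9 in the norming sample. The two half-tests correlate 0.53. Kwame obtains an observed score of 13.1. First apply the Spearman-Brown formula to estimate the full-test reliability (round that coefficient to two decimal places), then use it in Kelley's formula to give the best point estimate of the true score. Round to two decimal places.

Spearman-Brown: ρ = 2r/(1 + r) = 2(0.53)/(1 + 0.53) = 1.060/1.53 = 0.6928 → 0.69
T̂ = ρX + (1 − ρ)μ
  = 0.69 × 13.1 + 0.31 × 30.7
  = 9.039 + 9.517
  = 18.556
  ≈ 18.56

18.56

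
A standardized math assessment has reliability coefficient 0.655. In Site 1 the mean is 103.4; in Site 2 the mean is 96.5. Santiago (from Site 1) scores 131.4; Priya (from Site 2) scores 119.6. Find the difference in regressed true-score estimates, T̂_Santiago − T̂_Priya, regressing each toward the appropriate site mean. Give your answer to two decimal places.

T̂_Santiago = 0.655(131.4) + 0.345(103.4) = 121.7400
T̂_Priya = 0.655(119.6) + 0.345(96.5) = 111.6305
Difference = 121.7400 − 111.6305 = 10.1095

10.11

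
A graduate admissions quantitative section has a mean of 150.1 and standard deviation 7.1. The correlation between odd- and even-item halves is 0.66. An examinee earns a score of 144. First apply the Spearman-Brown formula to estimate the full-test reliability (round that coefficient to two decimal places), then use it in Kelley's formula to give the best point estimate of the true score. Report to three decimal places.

145.220

Spearman-Brown: ρ = 2r/(1 + r) = 2(0.66)/(1 + 0.66) = 1.320/1.66 = 0.7952 → 0.80
T̂ = 0.80(144) + 0.20(150.1) = 115.20 + 30.020 = 145.2200 → 145.220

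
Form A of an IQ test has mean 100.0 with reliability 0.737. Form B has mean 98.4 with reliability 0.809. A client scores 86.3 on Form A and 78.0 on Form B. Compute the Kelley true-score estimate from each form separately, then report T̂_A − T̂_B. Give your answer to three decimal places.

8.007

T̂_A = 0.737(86.3) + 0.263(100.0) = 89.90310
T̂_B = 0.809(78.0) + 0.191(98.4) = 81.89640
T̂_A − T̂_B = 8.00670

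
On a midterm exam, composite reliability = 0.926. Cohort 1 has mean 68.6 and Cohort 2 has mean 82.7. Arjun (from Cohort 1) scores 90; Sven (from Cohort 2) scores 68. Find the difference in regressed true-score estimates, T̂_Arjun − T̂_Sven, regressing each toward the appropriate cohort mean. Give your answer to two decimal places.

T̂_Arjun = 0.926(90) + 0.074(68.6) = 88.4164
T̂_Sven = 0.926(68) + 0.074(82.7) = 69.0878
Difference = 88.4164 − 69.0878 = 19.3286

19.33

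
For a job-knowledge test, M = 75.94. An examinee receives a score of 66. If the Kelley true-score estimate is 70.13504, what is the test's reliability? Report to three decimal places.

0.584

T̂ = ρX + (1 − ρ)μ  ⇒  T̂ − μ = ρ(X − μ)
ρ = (T̂ − μ)/(X − μ) = (70.13504 − 75.94) / (66 − 75.94) = -5.80496 / -9.94 = 0.58400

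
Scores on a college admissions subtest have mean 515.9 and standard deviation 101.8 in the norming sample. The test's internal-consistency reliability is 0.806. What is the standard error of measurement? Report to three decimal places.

44.838

SEM = SD · √(1 − ρ) = 101.8 × √0.194 = 101.8 × 0.4405 = 44.8382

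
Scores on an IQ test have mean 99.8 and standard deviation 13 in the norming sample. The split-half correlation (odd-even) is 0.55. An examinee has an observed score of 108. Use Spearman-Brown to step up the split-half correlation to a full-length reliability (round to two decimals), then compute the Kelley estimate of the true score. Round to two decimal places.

Spearman-Brown: ρ = 2r/(1 + r) = 2(0.55)/(1 + 0.55) = 1.100/1.55 = 0.7097 → 0.71
Regress the observed score toward the mean by the unreliability: T̂ = 0.71·108 + 0.29·99.8 = 76.68 + 28.942 = 105.622.

105.62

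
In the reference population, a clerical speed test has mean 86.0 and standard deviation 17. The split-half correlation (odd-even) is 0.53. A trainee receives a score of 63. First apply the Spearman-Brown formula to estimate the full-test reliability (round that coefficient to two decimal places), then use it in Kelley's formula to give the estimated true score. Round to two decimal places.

70.13

Spearman-Brown: ρ = 2r/(1 + r) = 2(0.53)/(1 + 0.53) = 1.060/1.53 = 0.6928 → 0.69
T̂ = ρX + (1 − ρ)μ
  = 0.69 × 63 + 0.31 × 86.0
  = 43.47 + 26.660
  = 70.130
  ≈ 70.13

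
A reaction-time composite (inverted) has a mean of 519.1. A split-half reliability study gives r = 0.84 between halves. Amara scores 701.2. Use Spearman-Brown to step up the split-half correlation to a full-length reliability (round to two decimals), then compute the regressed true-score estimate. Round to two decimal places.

684.81

Spearman-Brown: ρ = 2r/(1 + r) = 2(0.84)/(1 + 0.84) = 1.680/1.84 = 0.9130 → 0.91
Kelley's formula gives T̂ = 0.91·701.2 + 0.09·519.1 = 638.092 + 46.719 = 684.811.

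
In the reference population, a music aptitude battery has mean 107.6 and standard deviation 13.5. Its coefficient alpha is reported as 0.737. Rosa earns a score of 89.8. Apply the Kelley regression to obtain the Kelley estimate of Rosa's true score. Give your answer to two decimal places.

94.48

T̂ = 0.737(89.8) + 0.263(107.6) = 66.1826 + 28.2988 = 94.481 → 94.48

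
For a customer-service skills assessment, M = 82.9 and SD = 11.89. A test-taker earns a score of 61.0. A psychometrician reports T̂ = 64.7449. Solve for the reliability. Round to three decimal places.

0.829

T̂ = ρX + (1 − ρ)μ  ⇒  T̂ − μ = ρ(X − μ)
ρ = (T̂ − μ)/(X − μ) = (64.7449 − 82.9) / (61.0 − 82.9) = -18.1551 / -21.9 = 0.82900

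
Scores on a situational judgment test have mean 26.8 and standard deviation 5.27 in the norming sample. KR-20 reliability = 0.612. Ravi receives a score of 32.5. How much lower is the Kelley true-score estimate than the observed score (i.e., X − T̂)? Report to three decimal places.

2.212

T̂ = ρX + (1 − ρ)μ
  = 0.612 × 32.5 + 0.388 × 26.8
  = 19.8900 + 10.3984
  = 30.28840
  ≈ 30.2884
X − T̂ = 32.5 − 30.2884 = 2.2116 → 2.212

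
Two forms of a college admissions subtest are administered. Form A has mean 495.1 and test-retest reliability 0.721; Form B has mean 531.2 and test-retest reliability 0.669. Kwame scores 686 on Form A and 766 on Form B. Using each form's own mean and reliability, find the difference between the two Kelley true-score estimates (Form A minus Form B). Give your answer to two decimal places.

-55.54

T̂_A = 0.721(686) + 0.279(495.1) = 632.7389
T̂_B = 0.669(766) + 0.331(531.2) = 688.2812
T̂_A − T̂_B = -55.5423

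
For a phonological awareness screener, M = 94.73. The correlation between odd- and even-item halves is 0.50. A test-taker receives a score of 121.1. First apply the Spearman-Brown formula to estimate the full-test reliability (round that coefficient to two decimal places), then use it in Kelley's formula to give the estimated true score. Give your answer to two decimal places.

Spearman-Brown: ρ = 2r/(1 + r) = 2(0.50)/(1 + 0.50) = 1.000/1.50 = 0.6667 → 0.67
T̂ = ρX + (1 − ρ)μ
  = 0.67 × 121.1 + 0.33 × 94.73
  = 81.137 + 31.2609
  = 112.398
  ≈ 112.40

112.40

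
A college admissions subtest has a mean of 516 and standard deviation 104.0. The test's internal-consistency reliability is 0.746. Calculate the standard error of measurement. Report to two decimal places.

52.41

SEM = SD · √(1 − ρ) = 104.0 × √0.254 = 104.0 × 0.5040 = 52.414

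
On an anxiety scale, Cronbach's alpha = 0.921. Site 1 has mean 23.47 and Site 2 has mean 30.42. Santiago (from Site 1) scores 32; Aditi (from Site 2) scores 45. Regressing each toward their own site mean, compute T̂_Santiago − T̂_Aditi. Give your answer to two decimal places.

-12.52

T̂_Santiago = 0.921(32) + 0.079(23.47) = 31.3261
T̂_Aditi = 0.921(45) + 0.079(30.42) = 43.8482
Difference = 31.3261 − 43.8482 = -12.5221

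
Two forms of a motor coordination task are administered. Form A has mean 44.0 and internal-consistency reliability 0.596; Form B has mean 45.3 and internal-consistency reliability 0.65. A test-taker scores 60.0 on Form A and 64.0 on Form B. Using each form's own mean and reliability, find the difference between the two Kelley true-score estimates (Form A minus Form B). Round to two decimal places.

-3.92

T̂_A = 0.596(60.0) + 0.404(44.0) = 53.5360
T̂_B = 0.65(64.0) + 0.35(45.3) = 57.4550
T̂_A − T̂_B = -3.9190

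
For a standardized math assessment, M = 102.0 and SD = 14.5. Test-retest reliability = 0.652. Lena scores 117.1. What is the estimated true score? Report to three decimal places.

Kelley's formula gives T̂ = 0.652·117.1 + 0.348·102.0 = 76.3492 + 35.4960 = 111.8452.

111.845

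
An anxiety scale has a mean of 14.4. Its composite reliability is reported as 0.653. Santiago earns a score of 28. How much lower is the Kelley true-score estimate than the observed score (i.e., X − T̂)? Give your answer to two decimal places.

4.72

T̂ = ρX + (1 − ρ)μ
  = 0.653 × 28 + 0.347 × 14.4
  = 18.284 + 4.9968
  = 23.2808
  ≈ 23.281
X − T̂ = 28 − 23.281 = 4.719 → 4.72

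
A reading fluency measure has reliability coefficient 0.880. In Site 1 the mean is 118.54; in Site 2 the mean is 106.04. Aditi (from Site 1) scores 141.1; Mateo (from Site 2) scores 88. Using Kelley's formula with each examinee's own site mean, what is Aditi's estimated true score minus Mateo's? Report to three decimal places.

T̂_Aditi = 0.880(141.1) + 0.120(118.54) = 138.39280
T̂_Mateo = 0.880(88) + 0.120(106.04) = 90.16480
Difference = 138.39280 − 90.16480 = 48.22800

48.228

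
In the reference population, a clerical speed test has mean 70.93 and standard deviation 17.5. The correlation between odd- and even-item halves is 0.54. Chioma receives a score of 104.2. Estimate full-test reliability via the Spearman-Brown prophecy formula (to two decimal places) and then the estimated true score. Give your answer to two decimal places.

Spearman-Brown: ρ = 2r/(1 + r) = 2(0.54)/(1 + 0.54) = 1.080/1.54 = 0.7013 → 0.70
T̂ = 0.70(104.2) + 0.30(70.93) = 72.940 + 21.2790 = 94.219 → 94.22

94.22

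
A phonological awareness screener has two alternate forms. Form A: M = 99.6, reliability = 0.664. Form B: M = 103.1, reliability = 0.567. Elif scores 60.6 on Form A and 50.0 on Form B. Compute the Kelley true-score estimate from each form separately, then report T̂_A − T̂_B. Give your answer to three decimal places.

0.712

T̂_A = 0.664(60.6) + 0.336(99.6) = 73.70400
T̂_B = 0.567(50.0) + 0.433(103.1) = 72.99230
T̂_A − T̂_B = 0.71170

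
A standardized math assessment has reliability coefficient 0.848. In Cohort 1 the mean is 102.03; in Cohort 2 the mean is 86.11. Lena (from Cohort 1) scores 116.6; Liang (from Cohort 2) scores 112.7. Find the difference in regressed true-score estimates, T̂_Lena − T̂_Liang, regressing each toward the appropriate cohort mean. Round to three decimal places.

T̂_Lena = 0.848(116.6) + 0.152(102.03) = 114.38536
T̂_Liang = 0.848(112.7) + 0.152(86.11) = 108.65832
Difference = 114.38536 − 108.65832 = 5.72704

5.727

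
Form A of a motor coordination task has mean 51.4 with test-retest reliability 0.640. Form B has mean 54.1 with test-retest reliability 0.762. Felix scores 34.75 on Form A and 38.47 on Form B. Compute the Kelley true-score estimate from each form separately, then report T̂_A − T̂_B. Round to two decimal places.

-1.45

T̂_A = 0.640(34.75) + 0.360(51.4) = 40.7440
T̂_B = 0.762(38.47) + 0.238(54.1) = 42.1899
T̂_A − T̂_B = -1.4459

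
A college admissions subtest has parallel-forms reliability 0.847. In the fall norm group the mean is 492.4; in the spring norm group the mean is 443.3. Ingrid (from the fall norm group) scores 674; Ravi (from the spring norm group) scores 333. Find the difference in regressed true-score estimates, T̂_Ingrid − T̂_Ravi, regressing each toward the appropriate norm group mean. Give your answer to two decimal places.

296.34

T̂_Ingrid = 0.847(674) + 0.153(492.4) = 646.2152
T̂_Ravi = 0.847(333) + 0.153(443.3) = 349.8759
Difference = 646.2152 − 349.8759 = 296.3393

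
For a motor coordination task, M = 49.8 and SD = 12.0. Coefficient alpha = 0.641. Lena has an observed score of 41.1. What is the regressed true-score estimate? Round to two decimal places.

T̂ = ρX + (1 − ρ)μ
  = 0.641 × 41.1 + 0.359 × 49.8
  = 26.3451 + 17.8782
  = 44.223
  ≈ 44.22

44.22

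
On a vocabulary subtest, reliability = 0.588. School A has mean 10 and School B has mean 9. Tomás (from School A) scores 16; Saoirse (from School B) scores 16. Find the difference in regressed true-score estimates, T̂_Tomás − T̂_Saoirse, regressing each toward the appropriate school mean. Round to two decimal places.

T̂_Tomás = 0.588(16) + 0.412(10) = 13.5280
T̂_Saoirse = 0.588(16) + 0.412(9) = 13.1160
Difference = 13.5280 − 13.1160 = 0.4120

0.41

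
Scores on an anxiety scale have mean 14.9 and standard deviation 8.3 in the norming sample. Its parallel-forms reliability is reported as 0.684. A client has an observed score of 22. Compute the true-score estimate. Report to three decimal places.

T̂ = 0.684(22) + 0.316(14.9) = 15.048 + 4.7084 = 19.7564 → 19.756

19.756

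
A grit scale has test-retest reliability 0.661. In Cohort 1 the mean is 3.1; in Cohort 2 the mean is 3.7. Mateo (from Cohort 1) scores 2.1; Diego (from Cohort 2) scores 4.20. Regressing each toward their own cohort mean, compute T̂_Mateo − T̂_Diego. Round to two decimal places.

-1.59

T̂_Mateo = 0.661(2.1) + 0.339(3.1) = 2.4390
T̂_Diego = 0.661(4.20) + 0.339(3.7) = 4.0305
Difference = 2.4390 − 4.0305 = -1.5915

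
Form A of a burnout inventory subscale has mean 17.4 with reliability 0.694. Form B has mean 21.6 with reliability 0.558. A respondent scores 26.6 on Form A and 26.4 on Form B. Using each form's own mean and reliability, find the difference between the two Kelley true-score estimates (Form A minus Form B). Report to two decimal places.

-0.49

T̂_A = 0.694(26.6) + 0.306(17.4) = 23.7848
T̂_B = 0.558(26.4) + 0.442(21.6) = 24.2784
T̂_A − T̂_B = -0.4936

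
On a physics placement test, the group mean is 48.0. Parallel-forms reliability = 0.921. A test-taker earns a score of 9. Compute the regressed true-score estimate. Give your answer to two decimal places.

12.08

Weight the observed score by reliability and the mean by (1 − reliability): T̂ = 0.921·9 + 0.079·48.0 = 8.289 + 3.7920 = 12.081.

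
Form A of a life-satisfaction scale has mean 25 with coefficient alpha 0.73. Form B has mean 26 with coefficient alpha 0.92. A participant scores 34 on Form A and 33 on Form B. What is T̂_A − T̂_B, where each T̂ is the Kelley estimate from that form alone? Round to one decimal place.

T̂_A = 0.73(34) + 0.27(25) = 31.570
T̂_B = 0.92(33) + 0.08(26) = 32.440
T̂_A − T̂_B = -0.870

-0.9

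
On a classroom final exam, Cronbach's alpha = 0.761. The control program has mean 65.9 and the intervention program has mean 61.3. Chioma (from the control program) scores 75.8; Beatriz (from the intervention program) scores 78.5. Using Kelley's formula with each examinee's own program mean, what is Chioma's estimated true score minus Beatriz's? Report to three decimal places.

T̂_Chioma = 0.761(75.8) + 0.239(65.9) = 73.43390
T̂_Beatriz = 0.761(78.5) + 0.239(61.3) = 74.38920
Difference = 73.43390 − 74.38920 = -0.95530

-0.955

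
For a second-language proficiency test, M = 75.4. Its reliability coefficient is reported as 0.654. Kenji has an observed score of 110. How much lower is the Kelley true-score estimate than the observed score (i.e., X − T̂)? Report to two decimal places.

11.97

Weight the observed score by reliability and the mean by (1 − reliability): T̂ = 0.654·110 + 0.346·75.4 = 71.940 + 26.0884 = 98.0284.
X − T̂ = 110 − 98.028 = 11.972 → 11.97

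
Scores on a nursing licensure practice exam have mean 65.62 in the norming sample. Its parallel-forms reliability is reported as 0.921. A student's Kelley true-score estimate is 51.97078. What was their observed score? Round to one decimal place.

50.8

T̂ = ρX + (1 − ρ)μ  ⇒  X = (T̂ − (1 − ρ)μ) / ρ
X = (51.97078 − 0.079 × 65.62) / 0.921 = (51.97078 − 5.18398) / 0.921 = 46.78680 / 0.921 = 50.800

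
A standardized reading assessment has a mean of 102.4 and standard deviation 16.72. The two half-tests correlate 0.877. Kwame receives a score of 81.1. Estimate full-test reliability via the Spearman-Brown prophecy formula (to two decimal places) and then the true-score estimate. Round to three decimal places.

82.591

Spearman-Brown: ρ = 2r/(1 + r) = 2(0.877)/(1 + 0.877) = 1.7540/1.877 = 0.9345 → 0.93
T̂ = ρX + (1 − ρ)μ
  = 0.93 × 81.1 + 0.07 × 102.4
  = 75.423 + 7.168
  = 82.5910
  ≈ 82.591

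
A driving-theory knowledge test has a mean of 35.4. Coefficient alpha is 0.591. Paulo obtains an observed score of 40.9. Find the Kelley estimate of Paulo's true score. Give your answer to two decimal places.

38.65

T̂ = ρX + (1 − ρ)μ
  = 0.591 × 40.9 + 0.409 × 35.4
  = 24.1719 + 14.4786
  = 38.650
  ≈ 38.65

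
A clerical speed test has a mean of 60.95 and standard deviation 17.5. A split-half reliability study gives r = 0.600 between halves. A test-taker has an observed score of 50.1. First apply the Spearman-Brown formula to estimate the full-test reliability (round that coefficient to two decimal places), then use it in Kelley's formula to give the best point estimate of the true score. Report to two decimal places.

52.81

Spearman-Brown: ρ = 2r/(1 + r) = 2(0.600)/(1 + 0.600) = 1.2000/1.600 = 0.7500 → 0.75
Regress the observed score toward the mean by the unreliability: T̂ = 0.75·50.1 + 0.25·60.95 = 37.575 + 15.2375 = 52.812.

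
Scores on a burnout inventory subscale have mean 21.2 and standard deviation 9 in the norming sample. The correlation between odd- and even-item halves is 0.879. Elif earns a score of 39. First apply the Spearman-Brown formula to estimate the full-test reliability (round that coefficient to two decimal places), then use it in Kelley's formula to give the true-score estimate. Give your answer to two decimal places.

37.93

Spearman-Brown: ρ = 2r/(1 + r) = 2(0.879)/(1 + 0.879) = 1.7580/1.879 = 0.9356 → 0.94
T̂ = ρX + (1 − ρ)μ
  = 0.94 × 39 + 0.06 × 21.2
  = 36.66 + 1.272
  = 37.932
  ≈ 37.93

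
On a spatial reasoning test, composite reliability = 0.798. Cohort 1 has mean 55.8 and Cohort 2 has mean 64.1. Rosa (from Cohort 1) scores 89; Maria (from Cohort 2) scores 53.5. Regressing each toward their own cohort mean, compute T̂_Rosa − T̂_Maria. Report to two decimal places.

T̂_Rosa = 0.798(89) + 0.202(55.8) = 82.2936
T̂_Maria = 0.798(53.5) + 0.202(64.1) = 55.6412
Difference = 82.2936 − 55.6412 = 26.6524

26.65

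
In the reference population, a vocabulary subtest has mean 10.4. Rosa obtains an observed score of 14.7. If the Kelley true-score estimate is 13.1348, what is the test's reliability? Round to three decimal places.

0.636

T̂ = ρX + (1 − ρ)μ  ⇒  T̂ − μ = ρ(X − μ)
ρ = (T̂ − μ)/(X − μ) = (13.1348 − 10.4) / (14.7 − 10.4) = 2.7348 / 4.3 = 0.63600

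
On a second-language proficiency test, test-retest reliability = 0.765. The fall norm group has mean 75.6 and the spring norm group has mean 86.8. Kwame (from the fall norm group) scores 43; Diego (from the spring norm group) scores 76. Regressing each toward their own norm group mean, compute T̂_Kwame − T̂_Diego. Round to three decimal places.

T̂_Kwame = 0.765(43) + 0.235(75.6) = 50.66100
T̂_Diego = 0.765(76) + 0.235(86.8) = 78.53800
Difference = 50.66100 − 78.53800 = -27.87700

-27.877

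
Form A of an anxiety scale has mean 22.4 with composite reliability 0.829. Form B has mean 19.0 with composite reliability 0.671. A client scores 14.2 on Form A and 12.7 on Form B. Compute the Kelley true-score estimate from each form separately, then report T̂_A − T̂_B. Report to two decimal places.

0.83

T̂_A = 0.829(14.2) + 0.171(22.4) = 15.6022
T̂_B = 0.671(12.7) + 0.329(19.0) = 14.7727
T̂_A − T̂_B = 0.8295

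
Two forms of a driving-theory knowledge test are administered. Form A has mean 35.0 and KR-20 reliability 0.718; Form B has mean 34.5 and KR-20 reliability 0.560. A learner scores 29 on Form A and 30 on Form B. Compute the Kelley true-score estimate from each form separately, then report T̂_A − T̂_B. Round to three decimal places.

-1.288

T̂_A = 0.718(29) + 0.282(35.0) = 30.69200
T̂_B = 0.560(30) + 0.440(34.5) = 31.98000
T̂_A − T̂_B = -1.28800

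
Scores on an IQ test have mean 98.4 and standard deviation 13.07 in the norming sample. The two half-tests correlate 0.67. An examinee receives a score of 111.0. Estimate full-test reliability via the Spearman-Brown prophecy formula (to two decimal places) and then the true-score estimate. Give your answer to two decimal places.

Spearman-Brown: ρ = 2r/(1 + r) = 2(0.67)/(1 + 0.67) = 1.340/1.67 = 0.8024 → 0.80
T̂ = 0.80(111.0) + 0.20(98.4) = 88.800 + 19.680 = 108.480 → 108.48

108.48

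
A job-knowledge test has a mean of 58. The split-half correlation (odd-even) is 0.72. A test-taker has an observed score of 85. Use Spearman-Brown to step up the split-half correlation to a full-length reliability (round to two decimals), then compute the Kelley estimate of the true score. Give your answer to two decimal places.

80.68

Spearman-Brown: ρ = 2r/(1 + r) = 2(0.72)/(1 + 0.72) = 1.440/1.72 = 0.8372 → 0.84
Weight the observed score by reliability and the mean by (1 − reliability): T̂ = 0.84·85 + 0.16·58 = 71.40 + 9.28 = 80.680.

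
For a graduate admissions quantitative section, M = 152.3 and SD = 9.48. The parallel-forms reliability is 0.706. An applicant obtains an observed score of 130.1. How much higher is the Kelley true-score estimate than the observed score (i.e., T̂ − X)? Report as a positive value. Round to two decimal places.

6.53

Regress the observed score toward the mean by the unreliability: T̂ = 0.706·130.1 + 0.294·152.3 = 91.8506 + 44.7762 = 136.6268.
T̂ − X = 136.627 − 130.1 = 6.527 → 6.53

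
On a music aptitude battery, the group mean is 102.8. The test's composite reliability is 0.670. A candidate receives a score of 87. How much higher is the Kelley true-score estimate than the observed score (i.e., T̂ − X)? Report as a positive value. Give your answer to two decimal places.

5.21

Regress the observed score toward the mean by the unreliability: T̂ = 0.670·87 + 0.330·102.8 = 58.290 + 33.9240 = 92.2140.
T̂ − X = 92.214 − 87 = 5.214 → 5.21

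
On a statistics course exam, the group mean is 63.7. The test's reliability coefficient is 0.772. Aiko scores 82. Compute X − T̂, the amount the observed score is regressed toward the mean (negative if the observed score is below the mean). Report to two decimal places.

4.17

Regress the observed score toward the mean by the unreliability: T̂ = 0.772·82 + 0.228·63.7 = 63.304 + 14.5236 = 77.8276.
X − T̂ = 82 − 77.828 = 4.172 → 4.17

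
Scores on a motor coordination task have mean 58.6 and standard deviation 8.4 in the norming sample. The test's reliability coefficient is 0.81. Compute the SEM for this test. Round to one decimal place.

SEM = SD · √(1 − ρ) = 8.4 × √0.19 = 8.4 × 0.4359 = 3.661

3.7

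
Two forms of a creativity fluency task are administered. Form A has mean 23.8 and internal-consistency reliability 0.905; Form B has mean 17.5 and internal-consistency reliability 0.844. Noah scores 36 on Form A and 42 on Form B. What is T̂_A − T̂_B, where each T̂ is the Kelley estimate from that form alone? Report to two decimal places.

T̂_A = 0.905(36) + 0.095(23.8) = 34.8410
T̂_B = 0.844(42) + 0.156(17.5) = 38.1780
T̂_A − T̂_B = -3.3370

-3.34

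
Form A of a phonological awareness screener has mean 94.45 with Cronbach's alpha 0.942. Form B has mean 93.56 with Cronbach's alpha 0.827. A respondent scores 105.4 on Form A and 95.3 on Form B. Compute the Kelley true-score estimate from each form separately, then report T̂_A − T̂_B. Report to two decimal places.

9.77

T̂_A = 0.942(105.4) + 0.058(94.45) = 104.7649
T̂_B = 0.827(95.3) + 0.173(93.56) = 94.9990
T̂_A − T̂_B = 9.7659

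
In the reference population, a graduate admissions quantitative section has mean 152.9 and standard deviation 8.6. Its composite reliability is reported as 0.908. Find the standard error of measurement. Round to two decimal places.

2.61

SEM = SD · √(1 − ρ) = 8.6 × √0.092 = 8.6 × 0.3033 = 2.609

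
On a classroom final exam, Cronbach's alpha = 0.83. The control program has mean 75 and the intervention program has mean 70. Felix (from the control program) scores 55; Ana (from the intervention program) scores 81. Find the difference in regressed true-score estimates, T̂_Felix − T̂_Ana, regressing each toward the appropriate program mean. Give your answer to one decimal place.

T̂_Felix = 0.83(55) + 0.17(75) = 58.400
T̂_Ana = 0.83(81) + 0.17(70) = 79.130
Difference = 58.400 − 79.130 = -20.730

-20.7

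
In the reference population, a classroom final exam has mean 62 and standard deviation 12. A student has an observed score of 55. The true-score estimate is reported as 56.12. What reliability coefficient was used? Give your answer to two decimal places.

T̂ = ρX + (1 − ρ)μ  ⇒  T̂ − μ = ρ(X − μ)
ρ = (T̂ − μ)/(X − μ) = (56.12 − 62) / (55 − 62) = -5.88 / -7.0 = 0.8400

0.84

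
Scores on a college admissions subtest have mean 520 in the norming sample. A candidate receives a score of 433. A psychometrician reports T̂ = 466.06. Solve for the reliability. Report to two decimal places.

0.62

T̂ = ρX + (1 − ρ)μ  ⇒  T̂ − μ = ρ(X − μ)
ρ = (T̂ − μ)/(X − μ) = (466.06 − 520) / (433 − 520) = -53.94 / -87.0 = 0.6200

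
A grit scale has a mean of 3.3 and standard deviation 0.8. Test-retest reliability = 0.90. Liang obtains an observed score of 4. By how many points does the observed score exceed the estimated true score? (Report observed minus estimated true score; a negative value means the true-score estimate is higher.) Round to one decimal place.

0.1

Regress the observed score toward the mean by the unreliability: T̂ = 0.90·4 + 0.10·3.3 = 3.60 + 0.330 = 3.930.
X − T̂ = 4 − 3.93 = 0.07 → 0.1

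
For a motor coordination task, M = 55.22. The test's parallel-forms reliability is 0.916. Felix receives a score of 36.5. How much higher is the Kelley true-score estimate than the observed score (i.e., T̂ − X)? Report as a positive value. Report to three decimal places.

Weight the observed score by reliability and the mean by (1 − reliability): T̂ = 0.916·36.5 + 0.084·55.22 = 33.4340 + 4.63848 = 38.07248.
T̂ − X = 38.0725 − 36.5 = 1.5725 → 1.572

1.572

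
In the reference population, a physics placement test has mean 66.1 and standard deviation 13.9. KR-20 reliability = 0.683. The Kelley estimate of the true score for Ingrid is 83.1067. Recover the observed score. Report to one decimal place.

91.0

T̂ = ρX + (1 − ρ)μ  ⇒  X = (T̂ − (1 − ρ)μ) / ρ
X = (83.1067 − 0.317 × 66.1) / 0.683 = (83.1067 − 20.9537) / 0.683 = 62.1530 / 0.683 = 91.000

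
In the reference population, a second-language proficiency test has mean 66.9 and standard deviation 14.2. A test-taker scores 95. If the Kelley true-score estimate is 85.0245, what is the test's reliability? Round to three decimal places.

T̂ = ρX + (1 − ρ)μ  ⇒  T̂ − μ = ρ(X − μ)
ρ = (T̂ − μ)/(X − μ) = (85.0245 − 66.9) / (95 − 66.9) = 18.1245 / 28.1 = 0.64500

0.645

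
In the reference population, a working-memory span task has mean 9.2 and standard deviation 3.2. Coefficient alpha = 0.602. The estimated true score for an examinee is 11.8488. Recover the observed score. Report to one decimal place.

T̂ = ρX + (1 − ρ)μ  ⇒  X = (T̂ − (1 − ρ)μ) / ρ
X = (11.8488 − 0.398 × 9.2) / 0.602 = (11.8488 − 3.6616) / 0.602 = 8.1872 / 0.602 = 13.600

13.6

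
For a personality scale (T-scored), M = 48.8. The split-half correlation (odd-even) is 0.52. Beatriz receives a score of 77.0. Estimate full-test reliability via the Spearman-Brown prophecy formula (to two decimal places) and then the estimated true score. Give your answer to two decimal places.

67.98

Spearman-Brown: ρ = 2r/(1 + r) = 2(0.52)/(1 + 0.52) = 1.040/1.52 = 0.6842 → 0.68
T̂ = ρX + (1 − ρ)μ
  = 0.68 × 77.0 + 0.32 × 48.8
  = 52.360 + 15.616
  = 67.976
  ≈ 67.98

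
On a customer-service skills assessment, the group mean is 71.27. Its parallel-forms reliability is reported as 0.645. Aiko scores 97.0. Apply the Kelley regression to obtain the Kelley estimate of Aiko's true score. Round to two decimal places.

T̂ = 0.645(97.0) + 0.355(71.27) = 62.5650 + 25.30085 = 87.866 → 87.87

87.87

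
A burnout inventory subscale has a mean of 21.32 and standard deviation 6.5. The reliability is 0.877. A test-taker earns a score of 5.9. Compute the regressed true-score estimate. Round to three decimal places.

7.797

T̂ = 0.877(5.9) + 0.123(21.32) = 5.1743 + 2.62236 = 7.7967 → 7.797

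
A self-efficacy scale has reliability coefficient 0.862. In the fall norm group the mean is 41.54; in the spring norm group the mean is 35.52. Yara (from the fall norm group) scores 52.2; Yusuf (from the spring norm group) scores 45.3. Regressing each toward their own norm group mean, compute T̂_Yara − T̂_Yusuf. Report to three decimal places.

T̂_Yara = 0.862(52.2) + 0.138(41.54) = 50.72892
T̂_Yusuf = 0.862(45.3) + 0.138(35.52) = 43.95036
Difference = 50.72892 − 43.95036 = 6.77856

6.779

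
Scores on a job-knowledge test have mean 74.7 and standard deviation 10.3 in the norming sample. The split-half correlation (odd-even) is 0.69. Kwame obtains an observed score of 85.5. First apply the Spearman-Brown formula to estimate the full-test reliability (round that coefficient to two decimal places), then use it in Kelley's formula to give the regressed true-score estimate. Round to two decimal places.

83.56

Spearman-Brown: ρ = 2r/(1 + r) = 2(0.69)/(1 + 0.69) = 1.380/1.69 = 0.8166 → 0.82
Regress the observed score toward the mean by the unreliability: T̂ = 0.82·85.5 + 0.18·74.7 = 70.110 + 13.446 = 83.556.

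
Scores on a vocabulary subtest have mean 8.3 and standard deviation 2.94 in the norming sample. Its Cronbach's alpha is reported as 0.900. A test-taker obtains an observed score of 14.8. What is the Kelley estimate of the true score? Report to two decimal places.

T̂ = 0.900(14.8) + 0.100(8.3) = 13.3200 + 0.8300 = 14.150 → 14.15

14.15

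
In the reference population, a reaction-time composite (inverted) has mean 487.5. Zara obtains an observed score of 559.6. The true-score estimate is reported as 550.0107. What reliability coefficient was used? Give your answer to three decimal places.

0.867

T̂ = ρX + (1 − ρ)μ  ⇒  T̂ − μ = ρ(X − μ)
ρ = (T̂ − μ)/(X − μ) = (550.0107 − 487.5) / (559.6 − 487.5) = 62.5107 / 72.1 = 0.86700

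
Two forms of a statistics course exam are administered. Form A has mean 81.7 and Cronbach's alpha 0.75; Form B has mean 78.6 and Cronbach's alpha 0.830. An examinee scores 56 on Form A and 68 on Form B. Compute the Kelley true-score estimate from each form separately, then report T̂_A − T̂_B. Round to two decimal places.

T̂_A = 0.75(56) + 0.25(81.7) = 62.4250
T̂_B = 0.830(68) + 0.170(78.6) = 69.8020
T̂_A − T̂_B = -7.3770

-7.38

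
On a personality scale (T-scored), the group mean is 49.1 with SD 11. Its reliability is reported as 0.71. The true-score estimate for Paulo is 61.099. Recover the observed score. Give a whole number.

T̂ = ρX + (1 − ρ)μ  ⇒  X = (T̂ − (1 − ρ)μ) / ρ
X = (61.099 − 0.29 × 49.1) / 0.71 = (61.099 − 14.239) / 0.71 = 46.860 / 0.71 = 66.00

66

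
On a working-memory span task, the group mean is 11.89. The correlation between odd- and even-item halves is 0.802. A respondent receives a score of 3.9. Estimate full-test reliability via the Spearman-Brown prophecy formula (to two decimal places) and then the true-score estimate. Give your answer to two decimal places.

Spearman-Brown: ρ = 2r/(1 + r) = 2(0.802)/(1 + 0.802) = 1.6040/1.802 = 0.8901 → 0.89
T̂ = ρX + (1 − ρ)μ
  = 0.89 × 3.9 + 0.11 × 11.89
  = 3.471 + 1.3079
  = 4.779
  ≈ 4.78

4.78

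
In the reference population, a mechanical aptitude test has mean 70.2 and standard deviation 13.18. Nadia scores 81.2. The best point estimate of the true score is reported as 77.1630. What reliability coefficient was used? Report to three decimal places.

0.633

T̂ = ρX + (1 − ρ)μ  ⇒  T̂ − μ = ρ(X − μ)
ρ = (T̂ − μ)/(X − μ) = (77.1630 − 70.2) / (81.2 − 70.2) = 6.9630 / 11.0 = 0.63300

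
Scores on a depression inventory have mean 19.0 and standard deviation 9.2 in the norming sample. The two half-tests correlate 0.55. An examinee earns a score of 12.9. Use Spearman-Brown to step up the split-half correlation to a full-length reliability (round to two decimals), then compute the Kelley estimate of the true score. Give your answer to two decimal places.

14.67

Spearman-Brown: ρ = 2r/(1 + r) = 2(0.55)/(1 + 0.55) = 1.100/1.55 = 0.7097 → 0.71
T̂ = ρX + (1 − ρ)μ
  = 0.71 × 12.9 + 0.29 × 19.0
  = 9.159 + 5.510
  = 14.669
  ≈ 14.67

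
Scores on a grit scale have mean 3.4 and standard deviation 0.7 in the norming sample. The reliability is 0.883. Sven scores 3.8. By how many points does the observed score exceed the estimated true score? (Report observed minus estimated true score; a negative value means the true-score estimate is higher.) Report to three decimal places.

0.047

T̂ = 0.883(3.8) + 0.117(3.4) = 3.3554 + 0.3978 = 3.75320 → 3.7532
X − T̂ = 3.8 − 3.7532 = 0.0468 → 0.047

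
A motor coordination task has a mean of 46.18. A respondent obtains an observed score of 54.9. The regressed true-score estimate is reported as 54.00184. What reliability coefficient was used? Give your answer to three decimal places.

0.897

T̂ = ρX + (1 − ρ)μ  ⇒  T̂ − μ = ρ(X − μ)
ρ = (T̂ − μ)/(X − μ) = (54.00184 − 46.18) / (54.9 − 46.18) = 7.82184 / 8.72 = 0.89700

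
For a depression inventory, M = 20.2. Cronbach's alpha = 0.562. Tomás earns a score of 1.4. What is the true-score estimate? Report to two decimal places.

9.63

Weight the observed score by reliability and the mean by (1 − reliability): T̂ = 0.562·1.4 + 0.438·20.2 = 0.7868 + 8.8476 = 9.634.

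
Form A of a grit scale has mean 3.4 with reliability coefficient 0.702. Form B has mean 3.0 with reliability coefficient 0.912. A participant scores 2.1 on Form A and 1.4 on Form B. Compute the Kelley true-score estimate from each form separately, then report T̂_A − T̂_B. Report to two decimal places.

0.95

T̂_A = 0.702(2.1) + 0.298(3.4) = 2.4874
T̂_B = 0.912(1.4) + 0.088(3.0) = 1.5408
T̂_A − T̂_B = 0.9466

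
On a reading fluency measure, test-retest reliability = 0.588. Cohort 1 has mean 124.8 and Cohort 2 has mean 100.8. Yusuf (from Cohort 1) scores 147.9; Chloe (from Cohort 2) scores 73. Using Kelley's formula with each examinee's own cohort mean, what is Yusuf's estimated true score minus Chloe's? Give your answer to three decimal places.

T̂_Yusuf = 0.588(147.9) + 0.412(124.8) = 138.38280
T̂_Chloe = 0.588(73) + 0.412(100.8) = 84.45360
Difference = 138.38280 − 84.45360 = 53.92920

53.929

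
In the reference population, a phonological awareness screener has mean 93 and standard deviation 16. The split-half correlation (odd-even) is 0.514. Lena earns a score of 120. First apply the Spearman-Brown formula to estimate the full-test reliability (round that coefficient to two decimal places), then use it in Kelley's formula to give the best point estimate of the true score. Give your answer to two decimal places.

Spearman-Brown: ρ = 2r/(1 + r) = 2(0.514)/(1 + 0.514) = 1.0280/1.514 = 0.6790 → 0.68
Kelley's formula gives T̂ = 0.68·120 + 0.32·93 = 81.60 + 29.76 = 111.360.

111.36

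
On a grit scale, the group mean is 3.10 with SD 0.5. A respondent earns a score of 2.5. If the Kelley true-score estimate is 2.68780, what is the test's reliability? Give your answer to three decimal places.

T̂ = ρX + (1 − ρ)μ  ⇒  T̂ − μ = ρ(X − μ)
ρ = (T̂ − μ)/(X − μ) = (2.68780 − 3.10) / (2.5 − 3.10) = -0.41220 / -0.60 = 0.68700

0.687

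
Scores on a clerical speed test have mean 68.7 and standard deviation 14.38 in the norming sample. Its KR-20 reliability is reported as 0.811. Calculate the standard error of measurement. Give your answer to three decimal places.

SEM = SD · √(1 − ρ) = 14.38 × √0.189 = 14.38 × 0.4347 = 6.2516

6.252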